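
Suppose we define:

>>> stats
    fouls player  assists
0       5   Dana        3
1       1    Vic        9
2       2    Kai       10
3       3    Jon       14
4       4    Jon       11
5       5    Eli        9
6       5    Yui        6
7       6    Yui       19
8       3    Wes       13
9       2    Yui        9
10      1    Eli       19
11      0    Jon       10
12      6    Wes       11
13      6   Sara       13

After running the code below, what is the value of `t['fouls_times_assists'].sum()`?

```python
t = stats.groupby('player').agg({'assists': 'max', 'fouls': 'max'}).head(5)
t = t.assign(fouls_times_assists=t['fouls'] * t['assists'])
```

264

group by player: max(assists), max(fouls):
        assists  fouls
player                
Dana          3      5
Eli          19      5
Jon          14      4
Kai          10      2
Sara         13      6
Vic           9      1
Wes          13      6
Yui          19      6
take first 5 rows:
        assists  fouls
player                
Dana          3      5
Eli          19      5
Jon          14      4
Kai          10      2
Sara         13      6
add column fouls_times_assists = t['fouls'] * t['assists']:
        assists  fouls  fouls_times_assists
player                                     
Dana          3      5                   15
Eli          19      5                   95
Jon          14      4                   56
Kai          10      2                   20
Sara         13      6                   78
Hence 264.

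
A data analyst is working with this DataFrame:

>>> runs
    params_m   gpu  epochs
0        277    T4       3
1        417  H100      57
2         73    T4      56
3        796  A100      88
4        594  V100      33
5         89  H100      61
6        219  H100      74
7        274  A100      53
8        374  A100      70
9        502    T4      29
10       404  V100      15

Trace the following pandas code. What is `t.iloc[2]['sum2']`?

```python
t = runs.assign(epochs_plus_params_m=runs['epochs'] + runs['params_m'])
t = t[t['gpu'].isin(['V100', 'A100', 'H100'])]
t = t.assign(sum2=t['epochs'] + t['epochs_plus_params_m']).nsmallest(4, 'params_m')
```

380

add column epochs_plus_params_m = runs['epochs'] + runs['params_m']:
    params_m   gpu  epochs  epochs_plus_params_m
0        277    T4       3                   280
1        417  H100      57                   474
2         73    T4      56                   129
3        796  A100      88                   884
4        594  V100      33                   627
5         89  H100      61                   150
6        219  H100      74                   293
7        274  A100      53                   327
8        374  A100      70                   444
9        502    T4      29                   531
10       404  V100      15                   419
filter rows where gpu in ['V100', 'A100', 'H100']:
    params_m   gpu  epochs  epochs_plus_params_m
1        417  H100      57                   474
3        796  A100      88                   884
4        594  V100      33                   627
5         89  H100      61                   150
6        219  H100      74                   293
7        274  A100      53                   327
8        374  A100      70                   444
10       404  V100      15                   419
add column sum2 = t['epochs'] + t['epochs_plus_params_m']:
    params_m   gpu  epochs  epochs_plus_params_m  sum2
1        417  H100      57                   474   531
3        796  A100      88                   884   972
4        594  V100      33                   627   660
5         89  H100      61                   150   211
6        219  H100      74                   293   367
7        274  A100      53                   327   380
8        374  A100      70                   444   514
10       404  V100      15                   419   434
take 4 rows with smallest params_m:
   params_m   gpu  epochs  epochs_plus_params_m  sum2
5        89  H100      61                   150   211
6       219  H100      74                   293   367
7       274  A100      53                   327   380
8       374  A100      70                   444   514
The value at position 2, column 'sum2' is 380.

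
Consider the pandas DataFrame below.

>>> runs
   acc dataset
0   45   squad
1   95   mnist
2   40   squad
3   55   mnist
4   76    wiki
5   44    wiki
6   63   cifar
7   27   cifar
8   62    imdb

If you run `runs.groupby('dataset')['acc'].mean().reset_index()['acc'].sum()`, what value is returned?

group by dataset, mean of acc:
dataset
cifar    45.0
imdb     62.0
mnist    75.0
squad    42.5
wiki     60.0
Name: acc, dtype: float64
reset_index():
  dataset   acc
0   cifar  45.0
1    imdb  62.0
2   mnist  75.0
3   squad  42.5
4    wiki  60.0

284.5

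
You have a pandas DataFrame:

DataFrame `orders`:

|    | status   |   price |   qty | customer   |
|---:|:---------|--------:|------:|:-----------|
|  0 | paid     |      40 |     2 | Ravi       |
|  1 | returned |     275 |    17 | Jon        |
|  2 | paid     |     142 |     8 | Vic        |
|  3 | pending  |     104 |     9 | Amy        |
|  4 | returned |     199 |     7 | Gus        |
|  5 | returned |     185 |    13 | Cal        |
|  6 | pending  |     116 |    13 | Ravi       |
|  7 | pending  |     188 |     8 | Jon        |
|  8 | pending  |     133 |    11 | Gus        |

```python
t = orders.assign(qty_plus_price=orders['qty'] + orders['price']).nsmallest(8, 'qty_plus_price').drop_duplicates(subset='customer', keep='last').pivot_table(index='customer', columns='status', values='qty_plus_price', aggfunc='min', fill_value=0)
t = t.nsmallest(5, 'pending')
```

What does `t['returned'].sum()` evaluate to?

404

add column qty_plus_price = orders['qty'] + orders['price']:
     status  price  qty customer  qty_plus_price
0      paid     40    2     Ravi              42
1  returned    275   17      Jon             292
2      paid    142    8      Vic             150
3   pending    104    9      Amy             113
4  returned    199    7      Gus             206
5  returned    185   13      Cal             198
6   pending    116   13     Ravi             129
7   pending    188    8      Jon             196
8   pending    133   11      Gus             144
take 8 rows with smallest qty_plus_price:
     status  price  qty customer  qty_plus_price
0      paid     40    2     Ravi              42
3   pending    104    9      Amy             113
6   pending    116   13     Ravi             129
8   pending    133   11      Gus             144
2      paid    142    8      Vic             150
7   pending    188    8      Jon             196
5  returned    185   13      Cal             198
4  returned    199    7      Gus             206
drop duplicate customer (keep=last):
     status  price  qty customer  qty_plus_price
3   pending    104    9      Amy             113
6   pending    116   13     Ravi             129
2      paid    142    8      Vic             150
7   pending    188    8      Jon             196
5  returned    185   13      Cal             198
4  returned    199    7      Gus             206
pivot: rows=customer, cols=status, min(qty_plus_price):
status    paid  pending  returned
customer                         
Amy          0      113         0
Cal          0        0       198
Gus          0        0       206
Jon          0      196         0
Ravi         0      129         0
Vic        150        0         0
take 5 rows with smallest pending:
status    paid  pending  returned
customer                         
Cal          0        0       198
Gus          0        0       206
Vic        150        0         0
Amy          0      113         0
Ravi         0      129         0
So sum() = 404.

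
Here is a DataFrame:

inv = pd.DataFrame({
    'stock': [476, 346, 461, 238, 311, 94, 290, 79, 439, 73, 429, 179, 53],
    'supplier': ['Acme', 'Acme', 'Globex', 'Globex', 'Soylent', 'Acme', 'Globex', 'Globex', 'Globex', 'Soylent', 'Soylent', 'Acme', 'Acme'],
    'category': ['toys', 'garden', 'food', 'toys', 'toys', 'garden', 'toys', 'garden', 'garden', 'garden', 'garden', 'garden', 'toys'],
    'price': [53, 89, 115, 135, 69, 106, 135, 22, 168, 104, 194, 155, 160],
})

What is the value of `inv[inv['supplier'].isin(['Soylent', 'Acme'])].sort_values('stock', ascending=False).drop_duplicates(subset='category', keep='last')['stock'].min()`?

filter rows where supplier in ['Soylent', 'Acme']:
    stock supplier category  price
0     476     Acme     toys     53
1     346     Acme   garden     89
4     311  Soylent     toys     69
5      94     Acme   garden    106
9      73  Soylent   garden    104
10    429  Soylent   garden    194
11    179     Acme   garden    155
12     53     Acme     toys    160
sort by stock descending:
    stock supplier category  price
0     476     Acme     toys     53
10    429  Soylent   garden    194
1     346     Acme   garden     89
4     311  Soylent     toys     69
11    179     Acme   garden    155
5      94     Acme   garden    106
9      73  Soylent   garden    104
12     53     Acme     toys    160
drop duplicate category (keep=last):
    stock supplier category  price
9      73  Soylent   garden    104
12     53     Acme     toys    160
Hence 53.

53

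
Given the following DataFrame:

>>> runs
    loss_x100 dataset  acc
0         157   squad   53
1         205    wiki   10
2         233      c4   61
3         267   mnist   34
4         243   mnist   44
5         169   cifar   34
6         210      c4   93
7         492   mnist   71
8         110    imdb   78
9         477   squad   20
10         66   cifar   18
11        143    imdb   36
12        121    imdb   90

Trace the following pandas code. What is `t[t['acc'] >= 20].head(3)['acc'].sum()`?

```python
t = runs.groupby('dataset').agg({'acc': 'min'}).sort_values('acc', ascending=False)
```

group by dataset, min of acc:
         acc
dataset     
c4        61
cifar     18
imdb      36
mnist     34
squad     20
wiki      10
sort by acc descending:
         acc
dataset     
c4        61
imdb      36
mnist     34
squad     20
cifar     18
wiki      10
filter rows where acc >= 20:
         acc
dataset     
c4        61
imdb      36
mnist     34
squad     20
take first 3 rows:
         acc
dataset     
c4        61
imdb      36
mnist     34
The sum of column 'acc' is 131.

131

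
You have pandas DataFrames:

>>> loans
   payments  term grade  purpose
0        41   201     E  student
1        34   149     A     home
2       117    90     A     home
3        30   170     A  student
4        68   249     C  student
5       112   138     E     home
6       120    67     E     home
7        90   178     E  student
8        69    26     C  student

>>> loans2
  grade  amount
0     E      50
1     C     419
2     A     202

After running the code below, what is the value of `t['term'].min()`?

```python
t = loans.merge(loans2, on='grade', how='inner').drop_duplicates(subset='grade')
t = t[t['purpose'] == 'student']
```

merge on 'grade' (how='inner') → 9 rows:
   payments  term grade  purpose  amount
0        41   201     E  student      50
1        34   149     A     home     202
2       117    90     A     home     202
3        30   170     A  student     202
4        68   249     C  student     419
5       112   138     E     home      50
6       120    67     E     home      50
7        90   178     E  student      50
8        69    26     C  student     419
drop duplicate grade (keep=first):
   payments  term grade  purpose  amount
0        41   201     E  student      50
1        34   149     A     home     202
4        68   249     C  student     419
filter rows where purpose == 'student':
   payments  term grade  purpose  amount
0        41   201     E  student      50
4        68   249     C  student     419
The min of column 'term' is 201.

201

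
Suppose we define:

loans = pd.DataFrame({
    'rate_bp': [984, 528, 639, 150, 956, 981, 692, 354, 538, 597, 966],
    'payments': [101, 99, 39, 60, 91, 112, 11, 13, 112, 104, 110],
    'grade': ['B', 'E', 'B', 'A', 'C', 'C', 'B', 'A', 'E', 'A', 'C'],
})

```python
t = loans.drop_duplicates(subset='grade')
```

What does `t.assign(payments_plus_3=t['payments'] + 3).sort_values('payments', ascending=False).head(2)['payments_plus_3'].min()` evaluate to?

drop duplicate grade (keep=first):
   rate_bp  payments grade
0      984       101     B
1      528        99     E
3      150        60     A
4      956        91     C
add column payments_plus_3 = t['payments'] + 3:
   rate_bp  payments grade  payments_plus_3
0      984       101     B              104
1      528        99     E              102
3      150        60     A               63
4      956        91     C               94
sort by payments descending:
   rate_bp  payments grade  payments_plus_3
0      984       101     B              104
1      528        99     E              102
4      956        91     C               94
3      150        60     A               63
take first 2 rows:
   rate_bp  payments grade  payments_plus_3
0      984       101     B              104
1      528        99     E              102
The min of column 'payments_plus_3' is 102.

102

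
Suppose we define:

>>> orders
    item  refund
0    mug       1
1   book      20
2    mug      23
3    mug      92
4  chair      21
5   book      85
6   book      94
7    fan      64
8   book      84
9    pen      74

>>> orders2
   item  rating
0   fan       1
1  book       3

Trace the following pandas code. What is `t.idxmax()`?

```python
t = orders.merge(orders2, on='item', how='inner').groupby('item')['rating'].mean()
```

merge on 'item' (how='inner') → 5 rows:
   item  refund  rating
0  book      20       3
1  book      85       3
2  book      94       3
3   fan      64       1
4  book      84       3
group by item, mean of rating:
item
book    3.0
fan     1.0
Name: rating, dtype: float64
Finally, label with the largest value = book.

book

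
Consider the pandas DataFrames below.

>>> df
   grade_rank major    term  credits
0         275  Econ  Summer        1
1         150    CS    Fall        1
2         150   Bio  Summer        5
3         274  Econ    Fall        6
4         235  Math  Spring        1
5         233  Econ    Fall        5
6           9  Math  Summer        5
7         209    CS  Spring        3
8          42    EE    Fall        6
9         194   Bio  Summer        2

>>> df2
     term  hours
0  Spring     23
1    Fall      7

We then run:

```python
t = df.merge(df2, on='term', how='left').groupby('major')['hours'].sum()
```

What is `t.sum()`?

74.0

merge on 'term' (how='left') → 10 rows:
   grade_rank major    term  credits  hours
0         275  Econ  Summer        1    NaN
1         150    CS    Fall        1    7.0
2         150   Bio  Summer        5    NaN
3         274  Econ    Fall        6    7.0
4         235  Math  Spring        1   23.0
5         233  Econ    Fall        5    7.0
6           9  Math  Summer        5    NaN
7         209    CS  Spring        3   23.0
8          42    EE    Fall        6    7.0
9         194   Bio  Summer        2    NaN
group by major, sum of hours:
major
Bio      0.0
CS      30.0
EE       7.0
Econ    14.0
Math    23.0
Name: hours, dtype: float64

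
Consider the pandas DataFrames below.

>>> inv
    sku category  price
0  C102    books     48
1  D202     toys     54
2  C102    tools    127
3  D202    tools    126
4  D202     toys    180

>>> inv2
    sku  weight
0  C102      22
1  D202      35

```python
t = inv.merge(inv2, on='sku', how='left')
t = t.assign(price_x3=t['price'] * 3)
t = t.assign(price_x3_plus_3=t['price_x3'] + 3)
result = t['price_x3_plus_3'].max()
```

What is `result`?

merge on 'sku' (how='left') → 5 rows:
    sku category  price  weight
0  C102    books     48      22
1  D202     toys     54      35
2  C102    tools    127      22
3  D202    tools    126      35
4  D202     toys    180      35
add column price_x3 = t['price'] * 3:
    sku category  price  weight  price_x3
0  C102    books     48      22       144
1  D202     toys     54      35       162
2  C102    tools    127      22       381
3  D202    tools    126      35       378
4  D202     toys    180      35       540
add column price_x3_plus_3 = t['price_x3'] + 3:
    sku category  price  weight  price_x3  price_x3_plus_3
0  C102    books     48      22       144              147
1  D202     toys     54      35       162              165
2  C102    tools    127      22       381              384
3  D202    tools    126      35       378              381
4  D202     toys    180      35       540              543
The max of column 'price_x3_plus_3' is 543.

543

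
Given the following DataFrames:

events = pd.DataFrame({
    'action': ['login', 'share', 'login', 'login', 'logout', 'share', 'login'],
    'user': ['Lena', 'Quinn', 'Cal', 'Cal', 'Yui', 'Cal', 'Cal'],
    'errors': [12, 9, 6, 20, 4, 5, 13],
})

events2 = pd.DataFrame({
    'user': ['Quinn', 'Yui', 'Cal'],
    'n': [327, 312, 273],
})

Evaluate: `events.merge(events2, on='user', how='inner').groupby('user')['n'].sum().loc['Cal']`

1092

merge on 'user' (how='inner') → 6 rows:
   action   user  errors    n
0   share  Quinn       9  327
1   login    Cal       6  273
2   login    Cal      20  273
3  logout    Yui       4  312
4   share    Cal       5  273
5   login    Cal      13  273
group by user, sum of n:
user
Cal      1092
Quinn     327
Yui       312
Name: n, dtype: int64
Taking the value at index 'Cal' gives 1092.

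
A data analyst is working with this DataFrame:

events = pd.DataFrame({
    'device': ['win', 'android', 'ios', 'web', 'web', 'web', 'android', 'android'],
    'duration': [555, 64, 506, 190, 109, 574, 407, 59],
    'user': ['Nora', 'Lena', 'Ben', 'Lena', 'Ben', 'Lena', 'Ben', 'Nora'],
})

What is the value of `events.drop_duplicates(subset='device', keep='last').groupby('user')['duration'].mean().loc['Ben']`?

drop duplicate device (keep=last):
    device  duration  user
0      win       555  Nora
2      ios       506   Ben
5      web       574  Lena
7  android        59  Nora
group by user, mean of duration:
user
Ben     506.0
Lena    574.0
Nora    307.0
Name: duration, dtype: float64
Hence 506.0.

506.0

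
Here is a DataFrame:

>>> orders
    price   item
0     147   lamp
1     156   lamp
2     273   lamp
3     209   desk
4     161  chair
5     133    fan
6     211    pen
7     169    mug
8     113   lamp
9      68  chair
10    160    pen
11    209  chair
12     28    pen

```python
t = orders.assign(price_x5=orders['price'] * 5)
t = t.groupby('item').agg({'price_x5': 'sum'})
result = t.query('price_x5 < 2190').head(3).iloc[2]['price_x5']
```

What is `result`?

add column price_x5 = orders['price'] * 5:
    price   item  price_x5
0     147   lamp       735
1     156   lamp       780
2     273   lamp      1365
3     209   desk      1045
4     161  chair       805
5     133    fan       665
6     211    pen      1055
7     169    mug       845
8     113   lamp       565
9      68  chair       340
10    160    pen       800
11    209  chair      1045
12     28    pen       140
group by item, sum of price_x5:
       price_x5
item           
chair      2190
desk       1045
fan         665
lamp       3445
mug         845
pen        1995
filter rows where price_x5 < 2190:
      price_x5
item          
desk      1045
fan        665
mug        845
pen       1995
take first 3 rows:
      price_x5
item          
desk      1045
fan        665
mug        845
value at position 2, column 'price_x5' → 845

845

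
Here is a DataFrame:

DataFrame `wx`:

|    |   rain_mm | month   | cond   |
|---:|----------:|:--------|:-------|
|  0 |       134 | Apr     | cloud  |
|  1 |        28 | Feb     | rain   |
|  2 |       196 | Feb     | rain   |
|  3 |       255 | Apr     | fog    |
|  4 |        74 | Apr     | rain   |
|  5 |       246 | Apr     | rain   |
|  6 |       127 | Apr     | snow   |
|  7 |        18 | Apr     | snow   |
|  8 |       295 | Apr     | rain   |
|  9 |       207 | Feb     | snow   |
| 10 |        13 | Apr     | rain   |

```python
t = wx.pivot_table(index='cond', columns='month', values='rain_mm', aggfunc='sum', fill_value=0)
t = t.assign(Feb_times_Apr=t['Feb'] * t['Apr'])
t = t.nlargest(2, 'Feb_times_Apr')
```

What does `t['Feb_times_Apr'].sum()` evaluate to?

170687

pivot: rows=cond, cols=month, sum(rain_mm):
month  Apr  Feb
cond           
cloud  134    0
fog    255    0
rain   628  224
snow   145  207
add column Feb_times_Apr = t['Feb'] * t['Apr']:
month  Apr  Feb  Feb_times_Apr
cond                          
cloud  134    0              0
fog    255    0              0
rain   628  224         140672
snow   145  207          30015
take 2 rows with largest Feb_times_Apr:
month  Apr  Feb  Feb_times_Apr
cond                          
rain   628  224         140672
snow   145  207          30015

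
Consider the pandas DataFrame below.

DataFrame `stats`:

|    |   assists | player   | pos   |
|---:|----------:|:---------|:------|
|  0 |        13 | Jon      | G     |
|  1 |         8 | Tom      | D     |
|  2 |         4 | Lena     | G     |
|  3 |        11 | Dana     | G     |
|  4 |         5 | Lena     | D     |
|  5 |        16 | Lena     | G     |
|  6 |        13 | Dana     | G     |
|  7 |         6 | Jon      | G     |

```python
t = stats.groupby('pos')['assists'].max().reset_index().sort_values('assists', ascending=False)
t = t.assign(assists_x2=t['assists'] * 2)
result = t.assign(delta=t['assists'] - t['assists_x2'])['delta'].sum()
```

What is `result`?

group by pos, max of assists:
pos
D     8
G    16
Name: assists, dtype: int64
reset_index():
  pos  assists
0   D        8
1   G       16
sort by assists descending:
  pos  assists
1   G       16
0   D        8
add column assists_x2 = t['assists'] * 2:
  pos  assists  assists_x2
1   G       16          32
0   D        8          16
add column delta = t['assists'] - t['assists_x2']:
  pos  assists  assists_x2  delta
1   G       16          32    -16
0   D        8          16     -8

-24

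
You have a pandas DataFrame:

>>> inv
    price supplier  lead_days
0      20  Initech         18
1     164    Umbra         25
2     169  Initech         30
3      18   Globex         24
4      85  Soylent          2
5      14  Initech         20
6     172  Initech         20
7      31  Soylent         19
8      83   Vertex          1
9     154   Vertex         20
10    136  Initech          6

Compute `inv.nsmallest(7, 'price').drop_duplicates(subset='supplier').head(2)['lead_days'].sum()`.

take 7 rows with smallest price:
    price supplier  lead_days
5      14  Initech         20
3      18   Globex         24
0      20  Initech         18
7      31  Soylent         19
8      83   Vertex          1
4      85  Soylent          2
10    136  Initech          6
drop duplicate supplier (keep=first):
   price supplier  lead_days
5     14  Initech         20
3     18   Globex         24
7     31  Soylent         19
8     83   Vertex          1
take first 2 rows:
   price supplier  lead_days
5     14  Initech         20
3     18   Globex         24
The sum of column 'lead_days' is 44.

44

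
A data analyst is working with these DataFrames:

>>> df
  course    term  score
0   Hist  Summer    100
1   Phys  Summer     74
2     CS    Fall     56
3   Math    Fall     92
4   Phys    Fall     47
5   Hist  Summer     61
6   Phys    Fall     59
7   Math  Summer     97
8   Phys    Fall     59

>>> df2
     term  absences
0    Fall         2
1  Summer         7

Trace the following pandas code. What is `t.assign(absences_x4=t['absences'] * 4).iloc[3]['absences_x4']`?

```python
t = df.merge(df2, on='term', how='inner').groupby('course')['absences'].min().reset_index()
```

8

merge on 'term' (how='inner') → 9 rows:
  course    term  score  absences
0   Hist  Summer    100         7
1   Phys  Summer     74         7
2     CS    Fall     56         2
3   Math    Fall     92         2
4   Phys    Fall     47         2
5   Hist  Summer     61         7
6   Phys    Fall     59         2
7   Math  Summer     97         7
8   Phys    Fall     59         2
group by course, min of absences:
course
CS      2
Hist    7
Math    2
Phys    2
Name: absences, dtype: int64
reset_index():
  course  absences
0     CS         2
1   Hist         7
2   Math         2
3   Phys         2
add column absences_x4 = t['absences'] * 4:
  course  absences  absences_x4
0     CS         2            8
1   Hist         7           28
2   Math         2            8
3   Phys         2            8
The value at position 3, column 'absences_x4' is 8.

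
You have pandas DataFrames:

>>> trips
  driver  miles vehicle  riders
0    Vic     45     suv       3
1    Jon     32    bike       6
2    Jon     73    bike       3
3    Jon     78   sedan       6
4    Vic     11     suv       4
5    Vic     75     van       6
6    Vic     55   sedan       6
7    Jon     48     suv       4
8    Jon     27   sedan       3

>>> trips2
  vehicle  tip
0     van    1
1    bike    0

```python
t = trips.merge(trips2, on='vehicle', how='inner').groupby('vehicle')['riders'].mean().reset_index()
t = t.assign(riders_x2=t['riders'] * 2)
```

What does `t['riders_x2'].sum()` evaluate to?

merge on 'vehicle' (how='inner') → 3 rows:
  driver  miles vehicle  riders  tip
0    Jon     32    bike       6    0
1    Jon     73    bike       3    0
2    Vic     75     van       6    1
group by vehicle, mean of riders:
vehicle
bike    4.5
van     6.0
Name: riders, dtype: float64
reset_index():
  vehicle  riders
0    bike     4.5
1     van     6.0
add column riders_x2 = t['riders'] * 2:
  vehicle  riders  riders_x2
0    bike     4.5        9.0
1     van     6.0       12.0
So sum() = 21.0.

21.0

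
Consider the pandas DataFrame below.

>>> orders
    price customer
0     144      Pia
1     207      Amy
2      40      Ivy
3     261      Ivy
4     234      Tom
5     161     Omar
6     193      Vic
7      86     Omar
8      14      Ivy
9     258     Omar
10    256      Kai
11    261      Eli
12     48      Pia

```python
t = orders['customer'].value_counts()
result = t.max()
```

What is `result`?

value_counts of customer:
customer
Ivy     3
Omar    3
Pia     2
Amy     1
Tom     1
Vic     1
Kai     1
Eli     1
Name: count, dtype: int64

3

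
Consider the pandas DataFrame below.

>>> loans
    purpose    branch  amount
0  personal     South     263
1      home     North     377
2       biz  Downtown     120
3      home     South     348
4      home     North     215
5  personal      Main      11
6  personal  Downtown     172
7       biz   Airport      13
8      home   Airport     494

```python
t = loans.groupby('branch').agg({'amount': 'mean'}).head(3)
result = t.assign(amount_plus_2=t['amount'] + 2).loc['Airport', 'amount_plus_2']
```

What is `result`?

group by branch, mean of amount:
          amount
branch          
Airport    253.5
Downtown   146.0
Main        11.0
North      296.0
South      305.5
take first 3 rows:
          amount
branch          
Airport    253.5
Downtown   146.0
Main        11.0
add column amount_plus_2 = t['amount'] + 2:
          amount  amount_plus_2
branch                         
Airport    253.5          255.5
Downtown   146.0          148.0
Main        11.0           13.0
Finally, value at row 'Airport', column 'amount_plus_2' = 255.5.

255.5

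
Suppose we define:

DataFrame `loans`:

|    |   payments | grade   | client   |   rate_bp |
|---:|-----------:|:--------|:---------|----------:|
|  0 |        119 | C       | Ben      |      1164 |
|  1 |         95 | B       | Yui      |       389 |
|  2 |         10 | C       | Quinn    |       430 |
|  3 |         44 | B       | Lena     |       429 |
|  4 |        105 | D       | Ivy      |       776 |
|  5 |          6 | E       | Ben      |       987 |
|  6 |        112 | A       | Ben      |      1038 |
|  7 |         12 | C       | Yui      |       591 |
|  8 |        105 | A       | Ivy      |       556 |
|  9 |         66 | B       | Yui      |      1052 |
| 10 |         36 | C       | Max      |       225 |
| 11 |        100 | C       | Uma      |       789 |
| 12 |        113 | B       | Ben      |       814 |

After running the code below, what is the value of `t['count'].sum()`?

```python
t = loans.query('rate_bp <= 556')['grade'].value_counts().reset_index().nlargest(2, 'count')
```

4

filter rows where rate_bp <= 556:
    payments grade client  rate_bp
1         95     B    Yui      389
2         10     C  Quinn      430
3         44     B   Lena      429
8        105     A    Ivy      556
10        36     C    Max      225
value_counts of grade:
grade
B    2
C    2
A    1
Name: count, dtype: int64
reset_index():
  grade  count
0     B      2
1     C      2
2     A      1
take 2 rows with largest count:
  grade  count
0     B      2
1     C      2
Hence 4.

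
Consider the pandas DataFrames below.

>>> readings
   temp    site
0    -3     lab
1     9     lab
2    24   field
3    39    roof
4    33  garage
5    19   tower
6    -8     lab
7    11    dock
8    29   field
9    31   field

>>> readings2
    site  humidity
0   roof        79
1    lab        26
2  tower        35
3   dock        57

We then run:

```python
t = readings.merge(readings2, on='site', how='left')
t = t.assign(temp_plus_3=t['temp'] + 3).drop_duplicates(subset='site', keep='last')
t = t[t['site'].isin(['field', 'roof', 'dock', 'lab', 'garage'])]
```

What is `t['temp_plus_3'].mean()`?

merge on 'site' (how='left') → 10 rows:
   temp    site  humidity
0    -3     lab      26.0
1     9     lab      26.0
2    24   field       NaN
3    39    roof      79.0
4    33  garage       NaN
5    19   tower      35.0
6    -8     lab      26.0
7    11    dock      57.0
8    29   field       NaN
9    31   field       NaN
add column temp_plus_3 = t['temp'] + 3:
   temp    site  humidity  temp_plus_3
0    -3     lab      26.0            0
1     9     lab      26.0           12
2    24   field       NaN           27
3    39    roof      79.0           42
4    33  garage       NaN           36
5    19   tower      35.0           22
6    -8     lab      26.0           -5
7    11    dock      57.0           14
8    29   field       NaN           32
9    31   field       NaN           34
drop duplicate site (keep=last):
   temp    site  humidity  temp_plus_3
3    39    roof      79.0           42
4    33  garage       NaN           36
5    19   tower      35.0           22
6    -8     lab      26.0           -5
7    11    dock      57.0           14
9    31   field       NaN           34
filter rows where site in ['field', 'roof', 'dock', 'lab', 'garage']:
   temp    site  humidity  temp_plus_3
3    39    roof      79.0           42
4    33  garage       NaN           36
6    -8     lab      26.0           -5
7    11    dock      57.0           14
9    31   field       NaN           34

24.2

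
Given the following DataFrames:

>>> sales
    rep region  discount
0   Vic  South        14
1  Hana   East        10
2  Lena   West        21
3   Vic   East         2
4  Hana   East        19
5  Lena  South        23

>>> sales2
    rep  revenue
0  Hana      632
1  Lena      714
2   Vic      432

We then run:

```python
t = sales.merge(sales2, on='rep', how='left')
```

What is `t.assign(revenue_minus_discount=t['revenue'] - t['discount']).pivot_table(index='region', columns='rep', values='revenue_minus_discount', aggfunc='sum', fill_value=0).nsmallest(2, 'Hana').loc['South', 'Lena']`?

merge on 'rep' (how='left') → 6 rows:
    rep region  discount  revenue
0   Vic  South        14      432
1  Hana   East        10      632
2  Lena   West        21      714
3   Vic   East         2      432
4  Hana   East        19      632
5  Lena  South        23      714
add column revenue_minus_discount = t['revenue'] - t['discount']:
    rep region  discount  revenue  revenue_minus_discount
0   Vic  South        14      432                     418
1  Hana   East        10      632                     622
2  Lena   West        21      714                     693
3   Vic   East         2      432                     430
4  Hana   East        19      632                     613
5  Lena  South        23      714                     691
pivot: rows=region, cols=rep, sum(revenue_minus_discount):
rep     Hana  Lena  Vic
region                 
East    1235     0  430
South      0   691  418
West       0   693    0
take 2 rows with smallest Hana:
rep     Hana  Lena  Vic
region                 
South      0   691  418
West       0   693    0
Reading off the value at row 'South', column 'Lena', we get 691.

691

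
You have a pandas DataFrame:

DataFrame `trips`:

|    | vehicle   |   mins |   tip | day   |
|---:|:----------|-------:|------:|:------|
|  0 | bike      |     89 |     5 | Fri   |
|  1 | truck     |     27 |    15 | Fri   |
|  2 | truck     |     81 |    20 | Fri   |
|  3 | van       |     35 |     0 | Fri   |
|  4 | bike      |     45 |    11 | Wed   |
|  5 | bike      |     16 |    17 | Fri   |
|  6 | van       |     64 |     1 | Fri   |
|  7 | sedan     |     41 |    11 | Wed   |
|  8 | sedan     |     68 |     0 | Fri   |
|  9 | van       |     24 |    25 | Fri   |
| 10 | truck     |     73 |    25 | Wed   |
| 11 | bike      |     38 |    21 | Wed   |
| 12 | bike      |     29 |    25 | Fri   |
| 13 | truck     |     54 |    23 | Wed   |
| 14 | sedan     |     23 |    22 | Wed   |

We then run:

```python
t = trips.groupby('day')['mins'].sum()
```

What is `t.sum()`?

group by day, sum of mins:
day
Fri    433
Wed    274
Name: mins, dtype: int64
Finally, sum of the resulting series = 707.

707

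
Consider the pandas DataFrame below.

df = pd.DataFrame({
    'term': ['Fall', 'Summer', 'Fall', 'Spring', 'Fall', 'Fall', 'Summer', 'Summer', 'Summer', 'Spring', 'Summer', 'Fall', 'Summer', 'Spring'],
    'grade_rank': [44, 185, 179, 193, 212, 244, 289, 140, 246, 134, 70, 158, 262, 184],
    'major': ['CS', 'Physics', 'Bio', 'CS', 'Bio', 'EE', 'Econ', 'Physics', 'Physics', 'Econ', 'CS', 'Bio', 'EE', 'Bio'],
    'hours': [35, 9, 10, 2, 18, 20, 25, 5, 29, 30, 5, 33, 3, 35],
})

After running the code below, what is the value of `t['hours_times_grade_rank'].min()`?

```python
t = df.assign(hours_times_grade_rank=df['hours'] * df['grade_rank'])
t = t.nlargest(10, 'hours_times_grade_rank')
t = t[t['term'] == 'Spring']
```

add column hours_times_grade_rank = df['hours'] * df['grade_rank']:
      term  grade_rank    major  hours  hours_times_grade_rank
0     Fall          44       CS     35                    1540
1   Summer         185  Physics      9                    1665
2     Fall         179      Bio     10                    1790
3   Spring         193       CS      2                     386
4     Fall         212      Bio     18                    3816
5     Fall         244       EE     20                    4880
6   Summer         289     Econ     25                    7225
7   Summer         140  Physics      5                     700
8   Summer         246  Physics     29                    7134
9   Spring         134     Econ     30                    4020
10  Summer          70       CS      5                     350
11    Fall         158      Bio     33                    5214
12  Summer         262       EE      3                     786
13  Spring         184      Bio     35                    6440
take 10 rows with largest hours_times_grade_rank:
      term  grade_rank    major  hours  hours_times_grade_rank
6   Summer         289     Econ     25                    7225
8   Summer         246  Physics     29                    7134
13  Spring         184      Bio     35                    6440
11    Fall         158      Bio     33                    5214
5     Fall         244       EE     20                    4880
9   Spring         134     Econ     30                    4020
4     Fall         212      Bio     18                    3816
2     Fall         179      Bio     10                    1790
1   Summer         185  Physics      9                    1665
0     Fall          44       CS     35                    1540
filter rows where term == 'Spring':
      term  grade_rank major  hours  hours_times_grade_rank
13  Spring         184   Bio     35                    6440
9   Spring         134  Econ     30                    4020
min of column 'hours_times_grade_rank' → 4020

4020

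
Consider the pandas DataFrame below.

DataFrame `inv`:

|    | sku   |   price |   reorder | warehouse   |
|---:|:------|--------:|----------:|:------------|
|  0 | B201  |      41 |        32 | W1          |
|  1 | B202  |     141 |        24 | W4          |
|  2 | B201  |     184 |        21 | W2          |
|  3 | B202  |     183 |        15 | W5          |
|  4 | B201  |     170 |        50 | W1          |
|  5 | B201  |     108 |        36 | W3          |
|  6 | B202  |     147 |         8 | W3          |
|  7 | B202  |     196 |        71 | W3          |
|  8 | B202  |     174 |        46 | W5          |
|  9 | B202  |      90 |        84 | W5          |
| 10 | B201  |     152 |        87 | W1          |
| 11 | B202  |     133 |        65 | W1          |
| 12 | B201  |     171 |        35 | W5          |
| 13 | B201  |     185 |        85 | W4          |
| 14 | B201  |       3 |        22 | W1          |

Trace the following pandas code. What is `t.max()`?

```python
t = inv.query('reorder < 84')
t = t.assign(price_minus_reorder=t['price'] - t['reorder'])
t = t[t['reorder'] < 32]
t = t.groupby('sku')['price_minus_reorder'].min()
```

filter rows where reorder < 84:
     sku  price  reorder warehouse
0   B201     41       32        W1
1   B202    141       24        W4
2   B201    184       21        W2
3   B202    183       15        W5
4   B201    170       50        W1
5   B201    108       36        W3
6   B202    147        8        W3
7   B202    196       71        W3
8   B202    174       46        W5
11  B202    133       65        W1
12  B201    171       35        W5
14  B201      3       22        W1
add column price_minus_reorder = t['price'] - t['reorder']:
     sku  price  reorder warehouse  price_minus_reorder
0   B201     41       32        W1                    9
1   B202    141       24        W4                  117
2   B201    184       21        W2                  163
3   B202    183       15        W5                  168
4   B201    170       50        W1                  120
5   B201    108       36        W3                   72
6   B202    147        8        W3                  139
7   B202    196       71        W3                  125
8   B202    174       46        W5                  128
11  B202    133       65        W1                   68
12  B201    171       35        W5                  136
14  B201      3       22        W1                  -19
filter rows where reorder < 32:
     sku  price  reorder warehouse  price_minus_reorder
1   B202    141       24        W4                  117
2   B201    184       21        W2                  163
3   B202    183       15        W5                  168
6   B202    147        8        W3                  139
14  B201      3       22        W1                  -19
group by sku, min of price_minus_reorder:
sku
B201    -19
B202    117
Name: price_minus_reorder, dtype: int64

117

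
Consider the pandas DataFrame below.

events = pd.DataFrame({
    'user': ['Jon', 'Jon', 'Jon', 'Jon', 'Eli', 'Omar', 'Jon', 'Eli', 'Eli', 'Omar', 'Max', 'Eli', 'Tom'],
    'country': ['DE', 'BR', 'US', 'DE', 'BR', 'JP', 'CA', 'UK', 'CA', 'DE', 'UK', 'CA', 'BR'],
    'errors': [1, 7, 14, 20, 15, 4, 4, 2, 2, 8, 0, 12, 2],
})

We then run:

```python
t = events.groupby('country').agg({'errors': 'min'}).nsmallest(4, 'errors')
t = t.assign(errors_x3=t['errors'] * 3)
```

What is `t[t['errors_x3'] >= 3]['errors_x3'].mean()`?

5.0

group by country, min of errors:
         errors
country        
BR            2
CA            2
DE            1
JP            4
UK            0
US           14
take 4 rows with smallest errors:
         errors
country        
UK            0
DE            1
BR            2
CA            2
add column errors_x3 = t['errors'] * 3:
         errors  errors_x3
country                   
UK            0          0
DE            1          3
BR            2          6
CA            2          6
filter rows where errors_x3 >= 3:
         errors  errors_x3
country                   
DE            1          3
BR            2          6
CA            2          6
The mean of column 'errors_x3' is 5.0.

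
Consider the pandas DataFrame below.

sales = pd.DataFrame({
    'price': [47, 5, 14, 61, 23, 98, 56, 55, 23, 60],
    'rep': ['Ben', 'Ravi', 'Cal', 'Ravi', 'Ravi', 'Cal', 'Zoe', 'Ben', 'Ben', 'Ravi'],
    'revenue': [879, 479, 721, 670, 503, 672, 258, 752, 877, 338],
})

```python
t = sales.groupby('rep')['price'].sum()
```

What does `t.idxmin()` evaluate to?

Zoe

group by rep, sum of price:
rep
Ben     125
Cal     112
Ravi    149
Zoe      56
Name: price, dtype: int64
So idxmin() = Zoe.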